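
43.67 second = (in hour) 0.01213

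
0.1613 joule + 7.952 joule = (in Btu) 0.00769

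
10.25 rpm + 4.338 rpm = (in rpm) 14.59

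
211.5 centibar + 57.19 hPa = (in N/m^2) 2.172e+05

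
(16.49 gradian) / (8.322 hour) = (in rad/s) 8.646e-06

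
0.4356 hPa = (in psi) 0.006318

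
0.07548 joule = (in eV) 4.711e+17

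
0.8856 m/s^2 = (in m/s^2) 0.8856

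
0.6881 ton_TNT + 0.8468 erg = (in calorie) 6.881e+08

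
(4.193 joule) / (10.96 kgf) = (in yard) 0.04266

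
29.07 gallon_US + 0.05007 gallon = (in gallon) 29.12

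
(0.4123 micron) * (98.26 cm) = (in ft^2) 4.361e-06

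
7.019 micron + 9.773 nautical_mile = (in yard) 1.979e+04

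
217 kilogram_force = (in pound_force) 478.4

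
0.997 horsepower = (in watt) 743.5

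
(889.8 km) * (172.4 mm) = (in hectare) 15.34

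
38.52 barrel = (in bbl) 38.52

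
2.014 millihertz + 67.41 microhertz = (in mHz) 2.081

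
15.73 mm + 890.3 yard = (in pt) 2.308e+06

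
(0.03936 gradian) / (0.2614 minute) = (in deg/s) 0.002259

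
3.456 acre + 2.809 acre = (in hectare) 2.535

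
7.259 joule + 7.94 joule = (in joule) 15.2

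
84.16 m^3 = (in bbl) 529.4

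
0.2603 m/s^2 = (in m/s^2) 0.2603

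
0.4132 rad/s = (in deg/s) 23.67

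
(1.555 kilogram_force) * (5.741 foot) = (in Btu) 0.02529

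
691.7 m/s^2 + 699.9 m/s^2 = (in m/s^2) 1392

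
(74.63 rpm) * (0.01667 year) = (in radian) 4.109e+06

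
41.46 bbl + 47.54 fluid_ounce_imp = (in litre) 6593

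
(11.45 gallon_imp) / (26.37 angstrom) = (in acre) 4878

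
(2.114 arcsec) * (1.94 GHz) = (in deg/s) 1.139e+06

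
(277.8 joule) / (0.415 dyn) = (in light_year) 7.076e-09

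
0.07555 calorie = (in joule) 0.3161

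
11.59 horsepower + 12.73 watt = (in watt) 8655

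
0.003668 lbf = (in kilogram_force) 0.001664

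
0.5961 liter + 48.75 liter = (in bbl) 0.3104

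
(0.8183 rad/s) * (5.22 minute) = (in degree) 1.468e+04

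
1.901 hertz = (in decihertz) 19.01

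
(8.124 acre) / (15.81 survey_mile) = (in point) 3663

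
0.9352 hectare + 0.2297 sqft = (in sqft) 1.007e+05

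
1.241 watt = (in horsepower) 0.001664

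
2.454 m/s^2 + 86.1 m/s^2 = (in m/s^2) 88.55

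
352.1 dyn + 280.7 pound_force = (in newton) 1249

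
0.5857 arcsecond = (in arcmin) 0.009762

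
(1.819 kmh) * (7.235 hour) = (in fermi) 1.316e+19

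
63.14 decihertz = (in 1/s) 6.314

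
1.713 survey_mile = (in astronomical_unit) 1.843e-08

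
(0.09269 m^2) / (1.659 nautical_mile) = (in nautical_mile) 1.629e-08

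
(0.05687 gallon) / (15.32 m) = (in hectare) 1.405e-09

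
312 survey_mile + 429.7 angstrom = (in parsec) 1.627e-11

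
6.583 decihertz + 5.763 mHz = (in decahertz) 0.06641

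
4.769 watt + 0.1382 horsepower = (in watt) 107.8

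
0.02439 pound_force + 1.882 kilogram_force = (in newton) 18.56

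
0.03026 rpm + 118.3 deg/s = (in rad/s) 2.068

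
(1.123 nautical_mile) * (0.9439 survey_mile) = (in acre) 780.7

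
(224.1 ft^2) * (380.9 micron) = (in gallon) 2.095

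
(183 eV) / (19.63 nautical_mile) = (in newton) 8.065e-22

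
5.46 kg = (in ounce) 192.6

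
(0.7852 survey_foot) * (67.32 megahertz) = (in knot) 3.132e+07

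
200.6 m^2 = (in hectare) 0.02006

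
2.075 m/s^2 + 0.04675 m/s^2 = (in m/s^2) 2.122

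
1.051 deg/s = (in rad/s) 0.01834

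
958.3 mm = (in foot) 3.144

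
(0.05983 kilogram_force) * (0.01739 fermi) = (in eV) 63.68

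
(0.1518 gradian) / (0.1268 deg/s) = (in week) 1.781e-06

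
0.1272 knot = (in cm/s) 6.544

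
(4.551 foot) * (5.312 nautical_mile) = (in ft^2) 1.469e+05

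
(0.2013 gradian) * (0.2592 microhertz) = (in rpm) 7.827e-09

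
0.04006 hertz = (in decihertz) 0.4006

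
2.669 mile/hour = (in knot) 2.319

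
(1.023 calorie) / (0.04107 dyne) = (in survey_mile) 6476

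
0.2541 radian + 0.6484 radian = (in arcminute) 3103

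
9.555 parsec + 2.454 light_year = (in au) 2.126e+06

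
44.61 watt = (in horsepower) 0.05982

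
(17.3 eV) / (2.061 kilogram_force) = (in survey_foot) 4.499e-19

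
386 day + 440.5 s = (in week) 55.14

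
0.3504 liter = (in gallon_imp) 0.07708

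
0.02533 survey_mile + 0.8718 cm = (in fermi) 4.077e+16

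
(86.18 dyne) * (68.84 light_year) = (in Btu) 5.32e+11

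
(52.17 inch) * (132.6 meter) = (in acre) 0.04342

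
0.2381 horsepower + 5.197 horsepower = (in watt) 4053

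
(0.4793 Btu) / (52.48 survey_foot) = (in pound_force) 7.107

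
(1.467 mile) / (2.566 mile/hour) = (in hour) 0.5717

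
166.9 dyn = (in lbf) 0.0003752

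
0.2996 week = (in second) 1.812e+05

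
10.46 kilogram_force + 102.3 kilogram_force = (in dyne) 1.106e+08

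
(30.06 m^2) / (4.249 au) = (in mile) 2.939e-14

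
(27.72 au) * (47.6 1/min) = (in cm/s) 3.29e+14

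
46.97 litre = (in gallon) 12.41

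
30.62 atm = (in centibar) 3103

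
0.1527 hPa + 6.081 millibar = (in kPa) 0.6234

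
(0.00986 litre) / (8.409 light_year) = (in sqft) 1.334e-21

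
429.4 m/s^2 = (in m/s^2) 429.4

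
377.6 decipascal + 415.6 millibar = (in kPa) 41.6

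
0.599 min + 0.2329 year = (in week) 12.14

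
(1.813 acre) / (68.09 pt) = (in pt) 8.658e+08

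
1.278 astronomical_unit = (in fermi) 1.912e+26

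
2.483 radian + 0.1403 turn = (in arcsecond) 6.94e+05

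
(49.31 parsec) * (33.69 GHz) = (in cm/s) 5.126e+30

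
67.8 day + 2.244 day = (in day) 70.04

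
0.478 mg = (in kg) 4.78e-07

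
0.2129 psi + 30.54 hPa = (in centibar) 4.522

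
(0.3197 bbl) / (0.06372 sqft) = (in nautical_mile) 0.004636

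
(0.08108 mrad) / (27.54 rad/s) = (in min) 4.907e-08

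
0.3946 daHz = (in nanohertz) 3.946e+09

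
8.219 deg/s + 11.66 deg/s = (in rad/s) 0.347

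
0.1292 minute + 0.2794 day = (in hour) 6.708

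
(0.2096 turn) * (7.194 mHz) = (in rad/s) 0.009474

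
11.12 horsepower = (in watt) 8292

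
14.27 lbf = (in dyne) 6.348e+06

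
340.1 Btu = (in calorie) 8.576e+04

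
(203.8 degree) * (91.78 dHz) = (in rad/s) 32.65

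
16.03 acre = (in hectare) 6.487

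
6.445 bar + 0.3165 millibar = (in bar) 6.445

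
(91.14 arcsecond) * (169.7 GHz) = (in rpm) 7.16e+08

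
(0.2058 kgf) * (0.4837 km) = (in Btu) 0.9253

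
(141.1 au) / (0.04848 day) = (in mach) 1.48e+07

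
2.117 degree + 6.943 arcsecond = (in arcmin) 127.1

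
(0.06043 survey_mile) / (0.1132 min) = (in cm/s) 1432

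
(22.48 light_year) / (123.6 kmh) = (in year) 1.964e+08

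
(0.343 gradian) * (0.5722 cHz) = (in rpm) 0.0002944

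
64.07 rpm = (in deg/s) 384.4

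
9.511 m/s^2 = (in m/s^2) 9.511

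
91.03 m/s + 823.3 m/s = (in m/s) 914.3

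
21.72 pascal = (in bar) 0.0002172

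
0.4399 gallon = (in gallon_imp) 0.3663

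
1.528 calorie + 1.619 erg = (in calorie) 1.528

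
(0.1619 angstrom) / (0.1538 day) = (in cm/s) 1.218e-13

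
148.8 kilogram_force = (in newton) 1459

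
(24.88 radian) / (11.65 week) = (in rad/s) 3.531e-06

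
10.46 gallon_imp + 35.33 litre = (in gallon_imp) 18.23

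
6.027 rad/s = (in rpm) 57.55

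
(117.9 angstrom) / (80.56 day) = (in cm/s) 1.694e-13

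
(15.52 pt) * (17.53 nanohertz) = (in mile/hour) 2.147e-10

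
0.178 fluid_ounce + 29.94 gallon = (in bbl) 0.7129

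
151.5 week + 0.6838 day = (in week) 151.6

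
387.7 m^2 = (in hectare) 0.03877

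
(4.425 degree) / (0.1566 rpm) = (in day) 5.451e-05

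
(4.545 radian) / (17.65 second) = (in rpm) 2.459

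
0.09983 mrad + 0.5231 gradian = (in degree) 0.4765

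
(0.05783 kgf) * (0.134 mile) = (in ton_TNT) 2.923e-08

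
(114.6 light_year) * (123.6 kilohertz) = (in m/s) 1.34e+23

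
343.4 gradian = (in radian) 5.394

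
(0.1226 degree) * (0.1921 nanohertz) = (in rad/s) 4.111e-13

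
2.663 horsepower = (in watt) 1986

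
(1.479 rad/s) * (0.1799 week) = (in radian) 1.609e+05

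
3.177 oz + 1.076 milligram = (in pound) 0.1986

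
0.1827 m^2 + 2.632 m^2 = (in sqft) 30.3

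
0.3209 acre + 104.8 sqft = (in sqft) 1.408e+04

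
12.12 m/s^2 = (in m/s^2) 12.12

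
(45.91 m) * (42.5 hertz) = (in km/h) 7024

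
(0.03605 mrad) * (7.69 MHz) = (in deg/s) 1.588e+04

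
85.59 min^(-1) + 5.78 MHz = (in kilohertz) 5780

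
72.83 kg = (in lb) 160.6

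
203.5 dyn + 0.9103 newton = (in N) 0.9123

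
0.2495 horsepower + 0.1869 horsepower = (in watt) 325.4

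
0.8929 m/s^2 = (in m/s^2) 0.8929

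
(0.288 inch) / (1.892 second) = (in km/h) 0.01392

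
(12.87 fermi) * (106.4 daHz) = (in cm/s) 1.369e-09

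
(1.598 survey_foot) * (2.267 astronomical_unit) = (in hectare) 1.652e+07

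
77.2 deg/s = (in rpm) 12.87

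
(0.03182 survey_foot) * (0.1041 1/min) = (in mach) 4.942e-08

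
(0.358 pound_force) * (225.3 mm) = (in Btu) 0.0003401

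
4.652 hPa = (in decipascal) 4652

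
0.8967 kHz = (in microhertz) 8.967e+08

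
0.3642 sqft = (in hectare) 3.384e-06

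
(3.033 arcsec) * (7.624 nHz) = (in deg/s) 6.423e-12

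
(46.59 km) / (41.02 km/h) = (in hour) 1.136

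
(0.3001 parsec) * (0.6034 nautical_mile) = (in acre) 2.557e+15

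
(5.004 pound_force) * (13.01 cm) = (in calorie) 0.6921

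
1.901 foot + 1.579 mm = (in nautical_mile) 0.0003137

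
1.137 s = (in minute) 0.01895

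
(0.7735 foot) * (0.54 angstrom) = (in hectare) 1.273e-15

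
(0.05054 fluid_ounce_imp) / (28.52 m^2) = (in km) 5.035e-11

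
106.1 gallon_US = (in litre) 401.6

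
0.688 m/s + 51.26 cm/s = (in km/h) 4.322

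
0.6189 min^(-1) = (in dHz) 0.1031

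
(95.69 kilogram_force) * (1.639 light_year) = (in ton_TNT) 3.478e+09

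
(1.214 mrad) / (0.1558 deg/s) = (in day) 5.167e-06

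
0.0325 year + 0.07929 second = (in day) 11.86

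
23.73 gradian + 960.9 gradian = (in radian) 15.47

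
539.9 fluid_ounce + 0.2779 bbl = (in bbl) 0.3783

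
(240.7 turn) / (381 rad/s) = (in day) 4.594e-05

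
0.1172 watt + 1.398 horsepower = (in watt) 1043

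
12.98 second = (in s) 12.98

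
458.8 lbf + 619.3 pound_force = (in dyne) 4.796e+08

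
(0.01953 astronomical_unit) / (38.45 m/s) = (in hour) 2.111e+04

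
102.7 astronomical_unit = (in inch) 6.049e+14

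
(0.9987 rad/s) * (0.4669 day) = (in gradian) 2.565e+06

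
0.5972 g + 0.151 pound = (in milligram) 6.909e+04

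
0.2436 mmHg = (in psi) 0.00471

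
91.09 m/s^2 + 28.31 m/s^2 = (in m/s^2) 119.4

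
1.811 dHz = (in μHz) 1.811e+05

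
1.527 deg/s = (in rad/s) 0.02665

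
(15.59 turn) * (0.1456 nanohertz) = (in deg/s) 8.172e-07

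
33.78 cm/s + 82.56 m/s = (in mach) 0.2435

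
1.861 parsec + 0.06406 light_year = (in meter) 5.803e+16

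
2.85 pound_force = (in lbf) 2.85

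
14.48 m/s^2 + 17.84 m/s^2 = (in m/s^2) 32.32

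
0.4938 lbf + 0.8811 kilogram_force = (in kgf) 1.105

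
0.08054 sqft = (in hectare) 7.482e-07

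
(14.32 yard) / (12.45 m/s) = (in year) 3.335e-08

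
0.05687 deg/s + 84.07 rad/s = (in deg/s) 4817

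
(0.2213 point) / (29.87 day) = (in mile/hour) 6.767e-11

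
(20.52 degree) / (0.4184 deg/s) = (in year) 1.555e-06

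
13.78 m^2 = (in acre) 0.003405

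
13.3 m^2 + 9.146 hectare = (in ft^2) 9.846e+05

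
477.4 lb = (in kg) 216.5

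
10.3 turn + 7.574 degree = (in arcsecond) 1.338e+07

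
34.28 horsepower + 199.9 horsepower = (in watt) 1.746e+05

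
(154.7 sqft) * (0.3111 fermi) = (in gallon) 1.181e-12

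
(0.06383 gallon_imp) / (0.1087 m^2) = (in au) 1.784e-14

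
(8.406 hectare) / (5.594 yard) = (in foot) 5.392e+04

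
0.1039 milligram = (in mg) 0.1039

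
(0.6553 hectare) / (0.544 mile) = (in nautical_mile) 0.004042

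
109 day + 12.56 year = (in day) 4693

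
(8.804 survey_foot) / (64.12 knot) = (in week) 1.345e-07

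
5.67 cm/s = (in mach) 0.0001665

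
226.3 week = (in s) 1.369e+08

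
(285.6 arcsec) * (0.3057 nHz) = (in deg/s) 2.425e-11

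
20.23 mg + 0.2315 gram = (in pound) 0.000555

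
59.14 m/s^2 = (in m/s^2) 59.14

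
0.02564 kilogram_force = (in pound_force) 0.05653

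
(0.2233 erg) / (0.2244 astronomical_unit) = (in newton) 6.652e-19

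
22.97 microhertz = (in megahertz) 2.297e-11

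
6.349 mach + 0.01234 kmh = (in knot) 4202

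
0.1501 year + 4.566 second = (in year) 0.1501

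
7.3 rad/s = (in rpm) 69.71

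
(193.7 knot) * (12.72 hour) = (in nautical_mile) 2464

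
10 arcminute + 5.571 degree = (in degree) 5.738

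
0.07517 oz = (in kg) 0.002131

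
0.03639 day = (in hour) 0.8734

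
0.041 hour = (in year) 4.68e-06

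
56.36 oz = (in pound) 3.522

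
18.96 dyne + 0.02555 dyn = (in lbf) 4.268e-05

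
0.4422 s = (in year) 1.402e-08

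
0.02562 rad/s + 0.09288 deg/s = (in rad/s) 0.02724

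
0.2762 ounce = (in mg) 7830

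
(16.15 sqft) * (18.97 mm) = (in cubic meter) 0.02846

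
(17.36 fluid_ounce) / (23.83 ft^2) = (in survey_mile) 1.441e-07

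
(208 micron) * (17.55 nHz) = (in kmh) 1.314e-11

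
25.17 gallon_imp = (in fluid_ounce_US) 3869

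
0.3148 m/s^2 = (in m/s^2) 0.3148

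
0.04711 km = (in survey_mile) 0.02927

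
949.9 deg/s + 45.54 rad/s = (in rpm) 593.2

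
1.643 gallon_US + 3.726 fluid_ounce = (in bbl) 0.03981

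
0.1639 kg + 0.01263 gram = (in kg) 0.1639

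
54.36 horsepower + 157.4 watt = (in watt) 4.069e+04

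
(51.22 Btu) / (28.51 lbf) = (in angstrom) 4.261e+12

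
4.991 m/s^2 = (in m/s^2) 4.991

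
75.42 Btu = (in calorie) 1.902e+04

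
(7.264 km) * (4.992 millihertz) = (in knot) 70.49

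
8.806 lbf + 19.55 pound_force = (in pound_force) 28.36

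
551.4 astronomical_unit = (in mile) 5.126e+10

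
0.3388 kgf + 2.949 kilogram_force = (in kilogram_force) 3.288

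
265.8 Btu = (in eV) 1.75e+24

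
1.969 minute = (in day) 0.001367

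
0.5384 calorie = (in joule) 2.253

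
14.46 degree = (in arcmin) 867.6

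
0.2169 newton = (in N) 0.2169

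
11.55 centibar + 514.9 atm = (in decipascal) 5.218e+08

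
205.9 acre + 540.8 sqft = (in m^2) 8.333e+05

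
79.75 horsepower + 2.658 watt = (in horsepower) 79.75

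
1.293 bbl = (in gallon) 54.31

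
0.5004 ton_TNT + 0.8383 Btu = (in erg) 2.094e+16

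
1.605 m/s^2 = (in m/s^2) 1.605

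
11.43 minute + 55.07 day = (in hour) 1322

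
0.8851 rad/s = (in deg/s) 50.71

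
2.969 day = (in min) 4275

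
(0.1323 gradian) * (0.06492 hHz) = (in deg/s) 0.773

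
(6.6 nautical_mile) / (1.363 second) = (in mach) 26.34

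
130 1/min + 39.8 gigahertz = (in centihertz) 3.98e+12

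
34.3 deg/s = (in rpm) 5.717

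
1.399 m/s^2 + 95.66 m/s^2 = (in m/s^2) 97.06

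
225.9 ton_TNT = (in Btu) 8.958e+08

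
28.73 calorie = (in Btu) 0.1139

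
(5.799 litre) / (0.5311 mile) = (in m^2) 6.785e-06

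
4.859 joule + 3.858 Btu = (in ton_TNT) 9.74e-07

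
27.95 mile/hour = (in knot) 24.29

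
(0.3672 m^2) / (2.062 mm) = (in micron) 1.781e+08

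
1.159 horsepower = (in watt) 864.3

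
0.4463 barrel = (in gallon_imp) 15.61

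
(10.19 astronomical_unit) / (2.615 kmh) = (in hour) 5.829e+08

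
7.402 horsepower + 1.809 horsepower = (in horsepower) 9.211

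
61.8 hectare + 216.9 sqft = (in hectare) 61.8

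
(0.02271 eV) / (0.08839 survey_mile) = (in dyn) 2.558e-18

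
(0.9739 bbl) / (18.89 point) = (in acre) 0.005742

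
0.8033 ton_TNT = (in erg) 3.361e+16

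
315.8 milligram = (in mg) 315.8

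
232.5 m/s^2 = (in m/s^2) 232.5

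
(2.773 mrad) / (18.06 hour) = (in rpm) 4.073e-07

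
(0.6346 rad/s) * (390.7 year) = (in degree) 4.48e+11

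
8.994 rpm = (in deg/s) 53.96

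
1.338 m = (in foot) 4.39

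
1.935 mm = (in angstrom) 1.935e+07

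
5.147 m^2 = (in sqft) 55.4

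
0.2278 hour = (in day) 0.009492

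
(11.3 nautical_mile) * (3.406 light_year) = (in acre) 1.666e+17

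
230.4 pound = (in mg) 1.045e+08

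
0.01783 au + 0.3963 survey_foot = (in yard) 2.917e+09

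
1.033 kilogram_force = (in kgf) 1.033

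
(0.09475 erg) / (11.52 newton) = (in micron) 0.0008225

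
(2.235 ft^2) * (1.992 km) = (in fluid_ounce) 1.399e+07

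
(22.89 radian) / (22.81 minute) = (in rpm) 0.1597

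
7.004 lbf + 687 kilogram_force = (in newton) 6768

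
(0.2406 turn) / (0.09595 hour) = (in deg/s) 0.2508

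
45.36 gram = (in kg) 0.04536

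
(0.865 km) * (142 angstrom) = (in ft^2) 0.0001322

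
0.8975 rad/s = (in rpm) 8.57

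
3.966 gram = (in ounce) 0.1399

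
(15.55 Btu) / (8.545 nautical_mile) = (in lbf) 0.2331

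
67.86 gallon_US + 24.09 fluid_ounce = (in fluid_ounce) 8710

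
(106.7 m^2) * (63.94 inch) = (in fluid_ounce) 5.86e+06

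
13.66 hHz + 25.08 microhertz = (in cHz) 1.366e+05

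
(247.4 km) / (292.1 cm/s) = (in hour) 23.53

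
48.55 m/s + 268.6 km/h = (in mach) 0.3617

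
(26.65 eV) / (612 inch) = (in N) 2.747e-19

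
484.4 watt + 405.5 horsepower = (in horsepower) 406.1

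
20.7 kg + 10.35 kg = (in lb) 68.45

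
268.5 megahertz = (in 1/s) 2.685e+08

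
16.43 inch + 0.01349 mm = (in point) 1183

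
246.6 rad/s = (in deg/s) 1.413e+04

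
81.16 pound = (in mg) 3.681e+07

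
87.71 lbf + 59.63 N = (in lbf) 101.1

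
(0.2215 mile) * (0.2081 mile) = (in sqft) 1.285e+06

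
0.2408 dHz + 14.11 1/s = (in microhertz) 1.413e+07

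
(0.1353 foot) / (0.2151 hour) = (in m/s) 5.326e-05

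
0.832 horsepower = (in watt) 620.4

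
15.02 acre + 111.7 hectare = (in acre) 291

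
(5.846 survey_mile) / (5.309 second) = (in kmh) 6380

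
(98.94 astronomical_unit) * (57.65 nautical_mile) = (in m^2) 1.58e+18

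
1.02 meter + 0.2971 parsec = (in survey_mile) 5.696e+12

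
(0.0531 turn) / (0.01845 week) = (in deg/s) 0.001713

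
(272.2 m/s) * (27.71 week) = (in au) 0.03049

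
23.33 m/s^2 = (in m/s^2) 23.33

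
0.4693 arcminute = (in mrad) 0.1365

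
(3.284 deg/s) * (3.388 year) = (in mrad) 6.124e+09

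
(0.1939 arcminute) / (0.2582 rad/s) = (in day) 2.528e-09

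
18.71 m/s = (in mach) 0.05495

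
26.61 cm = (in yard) 0.291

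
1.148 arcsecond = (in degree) 0.0003189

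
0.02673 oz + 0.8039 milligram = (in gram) 0.7586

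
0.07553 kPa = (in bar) 0.0007553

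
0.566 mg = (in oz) 1.997e-05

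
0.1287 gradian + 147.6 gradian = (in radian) 2.321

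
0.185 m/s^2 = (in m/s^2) 0.185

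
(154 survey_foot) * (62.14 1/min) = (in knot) 94.5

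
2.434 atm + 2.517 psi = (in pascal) 2.64e+05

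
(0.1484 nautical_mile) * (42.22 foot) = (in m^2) 3537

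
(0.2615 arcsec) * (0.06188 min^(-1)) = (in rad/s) 1.308e-09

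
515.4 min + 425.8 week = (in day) 2981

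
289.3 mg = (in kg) 0.0002893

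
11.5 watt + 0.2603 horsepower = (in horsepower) 0.2757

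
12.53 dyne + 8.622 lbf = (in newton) 38.35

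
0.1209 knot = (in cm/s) 6.22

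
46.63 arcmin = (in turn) 0.002159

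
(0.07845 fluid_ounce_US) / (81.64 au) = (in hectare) 1.9e-23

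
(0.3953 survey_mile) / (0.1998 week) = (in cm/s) 0.5265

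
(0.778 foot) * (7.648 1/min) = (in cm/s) 3.023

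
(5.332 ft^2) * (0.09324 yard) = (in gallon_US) 11.16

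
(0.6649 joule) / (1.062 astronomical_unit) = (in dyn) 4.185e-07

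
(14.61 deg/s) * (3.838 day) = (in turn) 1.346e+04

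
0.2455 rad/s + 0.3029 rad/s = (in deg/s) 31.42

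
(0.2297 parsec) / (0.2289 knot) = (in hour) 1.672e+13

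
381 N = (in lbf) 85.65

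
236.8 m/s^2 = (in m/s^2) 236.8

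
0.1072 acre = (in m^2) 433.8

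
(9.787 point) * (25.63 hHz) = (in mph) 19.79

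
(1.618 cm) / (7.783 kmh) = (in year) 2.373e-10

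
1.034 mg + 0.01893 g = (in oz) 0.0007042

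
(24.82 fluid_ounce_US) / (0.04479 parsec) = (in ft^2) 5.717e-18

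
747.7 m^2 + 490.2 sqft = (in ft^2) 8538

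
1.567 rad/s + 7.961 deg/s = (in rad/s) 1.706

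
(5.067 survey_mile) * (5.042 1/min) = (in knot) 1332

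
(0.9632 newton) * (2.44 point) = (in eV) 5.175e+15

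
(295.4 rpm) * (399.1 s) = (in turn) 1965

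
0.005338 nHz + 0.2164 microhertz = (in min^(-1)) 1.298e-05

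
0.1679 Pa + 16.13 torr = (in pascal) 2151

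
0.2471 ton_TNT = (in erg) 1.034e+16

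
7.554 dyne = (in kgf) 7.703e-06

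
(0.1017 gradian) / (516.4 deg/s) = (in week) 2.931e-10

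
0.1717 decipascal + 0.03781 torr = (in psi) 0.0007336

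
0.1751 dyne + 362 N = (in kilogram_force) 36.91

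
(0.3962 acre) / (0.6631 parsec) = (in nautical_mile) 4.231e-17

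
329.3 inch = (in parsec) 2.711e-16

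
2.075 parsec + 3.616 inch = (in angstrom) 6.403e+26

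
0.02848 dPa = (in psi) 4.131e-07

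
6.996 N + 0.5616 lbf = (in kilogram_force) 0.9681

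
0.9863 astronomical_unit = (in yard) 1.614e+11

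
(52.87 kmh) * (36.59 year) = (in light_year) 1.791e-06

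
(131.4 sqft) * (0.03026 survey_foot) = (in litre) 112.6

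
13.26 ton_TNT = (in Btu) 5.258e+07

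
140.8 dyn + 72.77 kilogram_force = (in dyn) 7.136e+07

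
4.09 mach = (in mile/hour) 3115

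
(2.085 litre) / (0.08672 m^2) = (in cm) 2.404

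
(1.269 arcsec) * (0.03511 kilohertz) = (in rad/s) 0.000216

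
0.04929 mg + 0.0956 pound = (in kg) 0.04336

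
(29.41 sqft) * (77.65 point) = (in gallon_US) 19.77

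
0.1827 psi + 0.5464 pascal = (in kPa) 1.26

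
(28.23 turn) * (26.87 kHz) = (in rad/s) 4.766e+06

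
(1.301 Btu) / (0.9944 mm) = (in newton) 1.38e+06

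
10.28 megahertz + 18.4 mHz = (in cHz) 1.028e+09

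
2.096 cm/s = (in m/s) 0.02096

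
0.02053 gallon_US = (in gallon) 0.02053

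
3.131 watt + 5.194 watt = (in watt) 8.325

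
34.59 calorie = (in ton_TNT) 3.459e-08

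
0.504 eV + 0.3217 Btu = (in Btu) 0.3217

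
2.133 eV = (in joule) 3.417e-19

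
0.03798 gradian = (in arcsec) 123.1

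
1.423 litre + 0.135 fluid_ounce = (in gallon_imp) 0.3139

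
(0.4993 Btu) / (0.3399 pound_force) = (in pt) 9.876e+05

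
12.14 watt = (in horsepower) 0.01628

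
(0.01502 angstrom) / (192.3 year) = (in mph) 5.54e-22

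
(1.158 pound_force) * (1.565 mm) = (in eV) 5.032e+16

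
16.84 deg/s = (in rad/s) 0.2939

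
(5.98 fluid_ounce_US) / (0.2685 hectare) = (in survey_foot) 2.161e-07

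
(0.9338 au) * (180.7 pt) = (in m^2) 8.905e+09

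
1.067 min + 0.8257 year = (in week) 43.05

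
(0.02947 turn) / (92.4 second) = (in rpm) 0.01914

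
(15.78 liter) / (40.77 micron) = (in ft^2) 4166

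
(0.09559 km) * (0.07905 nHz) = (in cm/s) 7.556e-07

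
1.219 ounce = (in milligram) 3.456e+04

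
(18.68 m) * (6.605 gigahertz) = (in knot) 2.398e+11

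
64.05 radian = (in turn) 10.19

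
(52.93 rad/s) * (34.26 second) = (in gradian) 1.154e+05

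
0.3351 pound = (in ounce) 5.362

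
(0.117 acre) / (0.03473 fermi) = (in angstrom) 1.363e+29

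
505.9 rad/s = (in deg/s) 2.899e+04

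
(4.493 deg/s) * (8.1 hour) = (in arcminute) 7.861e+06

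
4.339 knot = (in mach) 0.006556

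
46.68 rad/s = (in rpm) 445.8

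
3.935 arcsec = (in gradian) 0.001215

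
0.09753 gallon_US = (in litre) 0.3692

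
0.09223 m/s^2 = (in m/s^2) 0.09223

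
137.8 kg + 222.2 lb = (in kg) 238.6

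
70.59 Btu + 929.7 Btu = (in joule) 1.055e+06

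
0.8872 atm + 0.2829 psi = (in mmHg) 688.9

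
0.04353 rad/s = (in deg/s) 2.494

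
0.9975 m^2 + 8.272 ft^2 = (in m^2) 1.766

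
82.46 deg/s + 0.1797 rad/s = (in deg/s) 92.76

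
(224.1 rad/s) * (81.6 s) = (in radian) 1.829e+04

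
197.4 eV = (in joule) 3.163e-17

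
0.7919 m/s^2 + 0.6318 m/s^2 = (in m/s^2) 1.424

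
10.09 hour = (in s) 3.632e+04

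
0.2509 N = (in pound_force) 0.0564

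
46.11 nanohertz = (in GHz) 4.611e-17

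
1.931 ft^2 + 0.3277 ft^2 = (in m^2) 0.2098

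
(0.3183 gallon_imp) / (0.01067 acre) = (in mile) 2.082e-08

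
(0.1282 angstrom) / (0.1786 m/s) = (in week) 1.187e-16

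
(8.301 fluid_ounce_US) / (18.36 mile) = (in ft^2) 8.943e-08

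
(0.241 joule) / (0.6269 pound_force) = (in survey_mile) 5.37e-05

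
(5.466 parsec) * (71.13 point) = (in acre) 1.046e+12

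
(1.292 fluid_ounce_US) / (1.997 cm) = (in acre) 4.728e-07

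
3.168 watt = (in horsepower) 0.004248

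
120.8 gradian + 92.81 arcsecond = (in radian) 1.898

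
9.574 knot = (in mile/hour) 11.02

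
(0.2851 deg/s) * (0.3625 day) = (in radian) 155.8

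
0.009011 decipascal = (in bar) 9.011e-09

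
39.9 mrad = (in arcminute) 137.2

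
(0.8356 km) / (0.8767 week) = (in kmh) 0.005673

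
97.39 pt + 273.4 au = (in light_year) 0.004323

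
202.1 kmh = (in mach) 0.1649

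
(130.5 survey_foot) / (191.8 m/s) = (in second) 0.2074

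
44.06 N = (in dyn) 4.406e+06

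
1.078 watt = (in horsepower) 0.001446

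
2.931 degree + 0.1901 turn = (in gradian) 79.3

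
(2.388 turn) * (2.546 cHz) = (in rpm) 3.648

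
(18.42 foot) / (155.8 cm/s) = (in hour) 0.001001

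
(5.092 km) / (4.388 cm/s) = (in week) 0.1919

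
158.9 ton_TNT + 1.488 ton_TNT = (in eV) 4.188e+30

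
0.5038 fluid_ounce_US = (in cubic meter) 1.49e-05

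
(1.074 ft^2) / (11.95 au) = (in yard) 6.104e-14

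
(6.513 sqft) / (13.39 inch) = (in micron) 1.779e+06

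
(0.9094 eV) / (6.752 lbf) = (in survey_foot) 1.592e-20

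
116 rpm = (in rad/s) 12.15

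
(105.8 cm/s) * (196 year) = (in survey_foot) 2.146e+10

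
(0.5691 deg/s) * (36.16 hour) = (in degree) 7.408e+04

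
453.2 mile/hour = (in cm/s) 2.026e+04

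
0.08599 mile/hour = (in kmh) 0.1384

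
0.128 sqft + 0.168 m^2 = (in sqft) 1.936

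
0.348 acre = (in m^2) 1408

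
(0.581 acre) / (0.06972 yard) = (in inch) 1.452e+06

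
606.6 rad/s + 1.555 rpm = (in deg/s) 3.476e+04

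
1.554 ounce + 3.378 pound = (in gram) 1576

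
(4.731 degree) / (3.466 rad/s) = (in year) 7.554e-10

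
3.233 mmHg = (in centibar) 0.431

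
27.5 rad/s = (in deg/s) 1576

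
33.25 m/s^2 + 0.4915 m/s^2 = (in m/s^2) 33.74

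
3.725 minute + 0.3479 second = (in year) 7.098e-06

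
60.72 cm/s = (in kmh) 2.186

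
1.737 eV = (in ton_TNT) 6.651e-29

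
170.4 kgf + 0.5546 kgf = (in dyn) 1.676e+08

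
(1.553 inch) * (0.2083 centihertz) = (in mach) 2.413e-07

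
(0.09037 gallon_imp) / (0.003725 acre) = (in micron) 27.25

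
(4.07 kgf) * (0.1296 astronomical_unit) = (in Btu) 7.334e+08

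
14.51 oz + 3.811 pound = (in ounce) 75.49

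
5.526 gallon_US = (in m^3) 0.02092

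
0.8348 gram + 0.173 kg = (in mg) 1.738e+05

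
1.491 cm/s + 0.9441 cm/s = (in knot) 0.04733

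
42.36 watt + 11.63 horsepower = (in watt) 8715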